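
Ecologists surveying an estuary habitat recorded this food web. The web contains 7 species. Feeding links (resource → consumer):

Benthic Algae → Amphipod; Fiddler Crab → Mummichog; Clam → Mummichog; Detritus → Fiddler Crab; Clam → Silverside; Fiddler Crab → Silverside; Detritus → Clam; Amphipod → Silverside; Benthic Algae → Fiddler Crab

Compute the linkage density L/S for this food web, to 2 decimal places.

There are L = 9 links among S = 7 species.
L/S = 9/7 = 1.2857 ≈ 1.29.

L/S = 1.29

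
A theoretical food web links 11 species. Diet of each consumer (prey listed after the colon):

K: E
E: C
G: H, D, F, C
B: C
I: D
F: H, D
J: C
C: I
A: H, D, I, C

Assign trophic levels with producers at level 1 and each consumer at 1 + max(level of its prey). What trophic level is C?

D is a producer → level 1.
I eats D → level 2.
C eats I → level 3.

Trophic level 3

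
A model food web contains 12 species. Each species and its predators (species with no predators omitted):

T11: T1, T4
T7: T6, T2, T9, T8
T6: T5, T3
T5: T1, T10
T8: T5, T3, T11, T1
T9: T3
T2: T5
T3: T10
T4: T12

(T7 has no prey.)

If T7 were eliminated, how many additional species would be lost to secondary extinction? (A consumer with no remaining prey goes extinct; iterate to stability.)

Remove T7.
Round 1: T6 (all prey gone), T2 (all prey gone), T9 (all prey gone), T8 (all prey gone) → extinct.
Round 2: T5 (all prey gone), T3 (all prey gone), T11 (all prey gone) → extinct.
Round 3: T1 (all prey gone), T4 (all prey gone), T10 (all prey gone) → extinct.
Round 4: T12 (all prey gone) → extinct.
No further losses. Total secondary extinctions: 11.

11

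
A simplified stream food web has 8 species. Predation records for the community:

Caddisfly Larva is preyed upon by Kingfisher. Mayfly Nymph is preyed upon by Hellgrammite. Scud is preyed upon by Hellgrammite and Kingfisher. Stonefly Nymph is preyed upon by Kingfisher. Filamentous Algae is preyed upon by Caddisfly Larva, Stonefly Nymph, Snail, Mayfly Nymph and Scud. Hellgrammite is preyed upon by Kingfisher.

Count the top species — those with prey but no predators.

Top species (has prey, but nothing eats it): Snail, Kingfisher.
Count: 2.

2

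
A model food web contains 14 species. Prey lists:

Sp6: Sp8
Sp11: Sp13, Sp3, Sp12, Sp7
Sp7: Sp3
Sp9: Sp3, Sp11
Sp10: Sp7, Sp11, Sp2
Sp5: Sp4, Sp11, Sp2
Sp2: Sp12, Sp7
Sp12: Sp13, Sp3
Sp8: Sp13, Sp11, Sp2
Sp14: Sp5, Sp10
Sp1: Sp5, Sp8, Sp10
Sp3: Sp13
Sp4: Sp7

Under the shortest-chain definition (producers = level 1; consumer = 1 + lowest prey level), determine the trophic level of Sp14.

Sp13 is a producer → level 1.
Sp11 eats Sp13 → level 2.
Sp5 eats Sp11 → level 3.
Sp14 eats Sp5 → level 4.
No prey of Sp14 is below level 3, so 4 is the minimum.

Trophic level 4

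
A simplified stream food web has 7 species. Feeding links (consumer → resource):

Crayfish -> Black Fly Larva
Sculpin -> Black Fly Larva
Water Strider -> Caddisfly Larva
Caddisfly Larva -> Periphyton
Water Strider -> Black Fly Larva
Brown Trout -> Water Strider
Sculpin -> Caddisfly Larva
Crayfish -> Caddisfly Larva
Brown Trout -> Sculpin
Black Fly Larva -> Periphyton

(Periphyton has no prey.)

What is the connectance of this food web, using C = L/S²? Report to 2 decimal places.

C = 0.20

The web has S = 7 species and L = 10 feeding links.
C = L / S² = 10 / 49 = 0.2041 ≈ 0.20.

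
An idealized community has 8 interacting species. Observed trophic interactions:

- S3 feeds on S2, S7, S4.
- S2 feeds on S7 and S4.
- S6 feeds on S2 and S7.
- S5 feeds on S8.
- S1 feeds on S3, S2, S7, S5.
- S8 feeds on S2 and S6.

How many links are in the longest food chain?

One longest chain: S4 → S2 → S6 → S8 → S5 → S1.
It has 6 species and 5 links.

5 links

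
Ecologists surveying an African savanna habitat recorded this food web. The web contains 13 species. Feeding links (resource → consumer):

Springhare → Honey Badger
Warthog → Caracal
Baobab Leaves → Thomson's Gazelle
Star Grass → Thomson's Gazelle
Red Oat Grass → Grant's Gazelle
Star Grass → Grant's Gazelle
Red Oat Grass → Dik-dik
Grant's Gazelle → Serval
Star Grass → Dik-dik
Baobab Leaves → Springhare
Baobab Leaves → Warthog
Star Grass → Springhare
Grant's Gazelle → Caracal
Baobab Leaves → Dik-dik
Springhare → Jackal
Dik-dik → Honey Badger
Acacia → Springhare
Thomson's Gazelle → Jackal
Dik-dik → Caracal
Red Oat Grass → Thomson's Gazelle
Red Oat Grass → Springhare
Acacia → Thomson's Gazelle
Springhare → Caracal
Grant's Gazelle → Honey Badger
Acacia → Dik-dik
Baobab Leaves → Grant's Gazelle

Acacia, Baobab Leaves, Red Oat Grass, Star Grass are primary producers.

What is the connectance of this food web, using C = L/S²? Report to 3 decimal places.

The web has S = 13 species and L = 26 feeding links.
C = L / S² = 26 / 169 = 0.1538 ≈ 0.154.

C = 0.154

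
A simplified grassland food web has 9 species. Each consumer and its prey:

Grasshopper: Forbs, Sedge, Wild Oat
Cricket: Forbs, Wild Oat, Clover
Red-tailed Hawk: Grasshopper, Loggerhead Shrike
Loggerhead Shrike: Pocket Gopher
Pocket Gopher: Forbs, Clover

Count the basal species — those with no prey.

4

Basal species (no prey listed): Forbs, Sedge, Wild Oat, Clover.
Count: 4.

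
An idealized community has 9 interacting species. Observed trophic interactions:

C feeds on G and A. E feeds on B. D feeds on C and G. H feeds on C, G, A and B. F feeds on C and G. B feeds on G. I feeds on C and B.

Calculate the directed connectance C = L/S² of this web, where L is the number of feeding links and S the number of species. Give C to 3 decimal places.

C = 0.173

The web has S = 9 species and L = 14 feeding links.
C = L / S² = 14 / 81 = 0.1728 ≈ 0.173.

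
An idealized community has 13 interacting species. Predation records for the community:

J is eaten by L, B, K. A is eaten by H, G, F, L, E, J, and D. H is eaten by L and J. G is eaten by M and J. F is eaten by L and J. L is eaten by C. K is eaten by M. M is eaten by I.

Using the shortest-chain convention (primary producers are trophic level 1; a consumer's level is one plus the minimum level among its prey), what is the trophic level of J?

Trophic level 2

A is a producer → level 1.
J eats A → level 2.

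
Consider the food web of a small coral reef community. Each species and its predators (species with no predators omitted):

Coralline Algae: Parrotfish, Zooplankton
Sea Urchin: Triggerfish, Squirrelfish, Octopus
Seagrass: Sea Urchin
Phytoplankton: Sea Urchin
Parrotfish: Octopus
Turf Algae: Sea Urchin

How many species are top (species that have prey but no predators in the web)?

4

Top species (has prey, but nothing eats it): Zooplankton, Triggerfish, Squirrelfish, Octopus.
Count: 4.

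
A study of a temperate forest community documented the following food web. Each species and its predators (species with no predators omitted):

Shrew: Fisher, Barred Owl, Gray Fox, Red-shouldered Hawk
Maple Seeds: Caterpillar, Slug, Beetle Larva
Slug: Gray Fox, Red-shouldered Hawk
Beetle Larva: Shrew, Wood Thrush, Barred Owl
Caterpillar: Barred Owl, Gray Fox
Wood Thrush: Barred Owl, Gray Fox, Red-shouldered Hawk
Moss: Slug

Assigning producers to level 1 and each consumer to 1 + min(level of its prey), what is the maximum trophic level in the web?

Producers (level 1): Moss, Maple Seeds.
Following each consumer down to its lowest-level prey: Maple Seeds → Beetle Larva → Shrew → Fisher (levels 1 through 4).
All prey of Fisher (Shrew 3) are at level 3 or above, so Fisher is at level 1 + 3 = 4.
Every consumer has at least one prey at level 3 or below, so none exceeds level 4.

4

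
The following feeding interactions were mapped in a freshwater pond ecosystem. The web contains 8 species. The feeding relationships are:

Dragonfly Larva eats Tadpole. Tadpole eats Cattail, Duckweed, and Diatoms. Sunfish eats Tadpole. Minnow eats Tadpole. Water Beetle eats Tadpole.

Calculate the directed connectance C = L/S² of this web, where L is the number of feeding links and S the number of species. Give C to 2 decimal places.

C = 0.11

The web has S = 8 species and L = 7 feeding links.
C = L / S² = 7 / 64 = 0.1094 ≈ 0.11.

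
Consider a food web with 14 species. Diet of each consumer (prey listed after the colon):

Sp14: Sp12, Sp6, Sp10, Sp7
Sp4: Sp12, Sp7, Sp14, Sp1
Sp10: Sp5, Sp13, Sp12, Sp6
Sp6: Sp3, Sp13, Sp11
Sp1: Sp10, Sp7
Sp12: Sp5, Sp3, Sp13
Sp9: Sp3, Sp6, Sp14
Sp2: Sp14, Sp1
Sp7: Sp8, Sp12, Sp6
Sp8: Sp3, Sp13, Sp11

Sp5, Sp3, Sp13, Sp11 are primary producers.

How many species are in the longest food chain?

5 species

One longest chain: Sp3 → Sp8 → Sp7 → Sp14 → Sp9.
It has 5 species and 4 links.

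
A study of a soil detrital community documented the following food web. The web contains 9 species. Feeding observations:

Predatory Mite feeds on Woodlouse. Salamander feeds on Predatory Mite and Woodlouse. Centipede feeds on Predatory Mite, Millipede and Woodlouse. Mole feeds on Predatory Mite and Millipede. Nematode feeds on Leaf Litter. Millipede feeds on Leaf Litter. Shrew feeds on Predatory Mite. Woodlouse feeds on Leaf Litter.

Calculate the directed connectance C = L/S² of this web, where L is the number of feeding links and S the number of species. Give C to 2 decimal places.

C = 0.15

The web has S = 9 species and L = 12 feeding links.
C = L / S² = 12 / 81 = 0.1481 ≈ 0.15.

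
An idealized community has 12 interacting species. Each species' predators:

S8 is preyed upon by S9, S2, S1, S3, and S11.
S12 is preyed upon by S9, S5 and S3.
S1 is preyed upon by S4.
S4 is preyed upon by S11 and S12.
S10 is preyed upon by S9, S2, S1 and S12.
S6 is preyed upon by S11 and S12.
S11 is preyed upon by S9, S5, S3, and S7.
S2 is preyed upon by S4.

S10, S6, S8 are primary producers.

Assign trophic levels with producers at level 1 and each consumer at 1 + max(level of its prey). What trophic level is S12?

Trophic level 4

S10 is a producer → level 1.
S1 eats S10 (level 1); other prey at levels: S8 1 → level 2.
S4 eats S1 (level 2); other prey at levels: S2 2 → level 3.
S12 eats S4 (level 3); other prey at levels: S10 1, S6 1 → level 4.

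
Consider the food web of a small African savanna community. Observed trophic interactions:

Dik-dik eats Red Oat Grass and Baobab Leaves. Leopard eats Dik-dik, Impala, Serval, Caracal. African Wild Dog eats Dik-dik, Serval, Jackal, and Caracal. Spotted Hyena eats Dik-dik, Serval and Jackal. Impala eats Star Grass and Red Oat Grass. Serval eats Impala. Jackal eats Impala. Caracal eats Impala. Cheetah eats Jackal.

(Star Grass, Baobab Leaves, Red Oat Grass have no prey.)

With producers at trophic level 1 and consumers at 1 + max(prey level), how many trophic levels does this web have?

4

Producers (level 1): Star Grass, Baobab Leaves, Red Oat Grass.
Star Grass → Impala → Jackal → Cheetah gives Cheetah level 4.
No species has a prey at level 4, so no species reaches level 5.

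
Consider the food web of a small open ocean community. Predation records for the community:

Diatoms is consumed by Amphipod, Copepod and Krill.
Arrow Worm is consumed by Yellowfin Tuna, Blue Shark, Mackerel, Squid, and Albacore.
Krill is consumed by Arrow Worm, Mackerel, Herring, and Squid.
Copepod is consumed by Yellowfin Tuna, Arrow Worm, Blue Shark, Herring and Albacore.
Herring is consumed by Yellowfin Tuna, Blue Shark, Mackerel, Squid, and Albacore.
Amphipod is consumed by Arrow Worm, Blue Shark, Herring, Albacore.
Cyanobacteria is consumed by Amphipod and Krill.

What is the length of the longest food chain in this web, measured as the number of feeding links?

3 links

One longest chain: Cyanobacteria → Amphipod → Arrow Worm → Albacore.
It has 4 species and 3 links.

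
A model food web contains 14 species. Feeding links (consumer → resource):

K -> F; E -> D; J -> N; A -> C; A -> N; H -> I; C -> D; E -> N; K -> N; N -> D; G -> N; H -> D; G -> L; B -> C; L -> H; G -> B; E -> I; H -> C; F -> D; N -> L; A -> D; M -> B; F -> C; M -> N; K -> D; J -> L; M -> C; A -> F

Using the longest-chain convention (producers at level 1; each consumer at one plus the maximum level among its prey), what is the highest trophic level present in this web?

6

Producers (level 1): D, I.
D → C → H → L → N → E gives E level 6.
No species has a prey at level 6, so no species reaches level 7.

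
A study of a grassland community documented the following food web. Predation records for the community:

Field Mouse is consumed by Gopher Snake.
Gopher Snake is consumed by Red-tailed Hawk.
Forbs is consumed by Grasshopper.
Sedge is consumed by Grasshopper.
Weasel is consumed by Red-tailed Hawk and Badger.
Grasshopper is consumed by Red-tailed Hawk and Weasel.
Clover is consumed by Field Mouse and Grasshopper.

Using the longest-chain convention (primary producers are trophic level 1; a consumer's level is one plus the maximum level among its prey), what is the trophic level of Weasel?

Trophic level 3

Forbs is a producer → level 1.
Grasshopper eats Forbs (level 1); other prey at levels: Clover 1, Sedge 1 → level 2.
Weasel eats Grasshopper → level 3.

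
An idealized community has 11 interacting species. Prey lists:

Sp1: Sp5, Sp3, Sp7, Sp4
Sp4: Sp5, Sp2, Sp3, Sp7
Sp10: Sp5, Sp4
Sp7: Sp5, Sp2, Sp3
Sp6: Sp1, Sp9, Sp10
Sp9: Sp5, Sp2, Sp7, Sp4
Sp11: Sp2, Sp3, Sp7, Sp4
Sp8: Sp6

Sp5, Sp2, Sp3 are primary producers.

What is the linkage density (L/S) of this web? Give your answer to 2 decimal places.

L/S = 2.27

There are L = 25 links among S = 11 species.
L/S = 25/11 = 2.2727 ≈ 2.27.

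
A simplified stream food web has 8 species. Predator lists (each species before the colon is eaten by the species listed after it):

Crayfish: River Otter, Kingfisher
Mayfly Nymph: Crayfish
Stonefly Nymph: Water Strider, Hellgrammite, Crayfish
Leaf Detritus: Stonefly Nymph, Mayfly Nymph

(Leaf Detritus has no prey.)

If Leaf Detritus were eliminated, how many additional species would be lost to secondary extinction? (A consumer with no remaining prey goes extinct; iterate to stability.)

Remove Leaf Detritus.
Round 1: Stonefly Nymph (all prey gone), Mayfly Nymph (all prey gone) → extinct.
Round 2: Water Strider (all prey gone), Hellgrammite (all prey gone), Crayfish (all prey gone) → extinct.
Round 3: River Otter (all prey gone), Kingfisher (all prey gone) → extinct.
No further losses. Total secondary extinctions: 7.

7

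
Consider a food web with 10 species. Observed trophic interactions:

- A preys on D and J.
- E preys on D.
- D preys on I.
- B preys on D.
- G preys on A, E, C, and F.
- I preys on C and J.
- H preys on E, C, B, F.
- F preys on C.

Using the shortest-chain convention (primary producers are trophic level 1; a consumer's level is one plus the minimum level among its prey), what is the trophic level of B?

J is a producer → level 1.
I eats J → level 2.
D eats I → level 3.
B eats D → level 4.
No prey of B is below level 3, so 4 is the minimum.

Trophic level 4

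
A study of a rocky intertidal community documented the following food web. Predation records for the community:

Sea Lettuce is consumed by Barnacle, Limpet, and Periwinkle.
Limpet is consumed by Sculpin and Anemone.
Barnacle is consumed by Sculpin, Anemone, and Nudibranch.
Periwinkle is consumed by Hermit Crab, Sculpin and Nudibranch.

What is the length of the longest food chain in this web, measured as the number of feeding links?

One longest chain: Sea Lettuce → Periwinkle → Nudibranch.
It has 3 species and 2 links.

2 links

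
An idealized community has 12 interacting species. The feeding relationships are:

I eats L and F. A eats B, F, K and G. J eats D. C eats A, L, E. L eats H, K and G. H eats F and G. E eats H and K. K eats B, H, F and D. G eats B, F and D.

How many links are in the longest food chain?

5 links

One longest chain: F → G → H → K → L → C.
It has 6 species and 5 links.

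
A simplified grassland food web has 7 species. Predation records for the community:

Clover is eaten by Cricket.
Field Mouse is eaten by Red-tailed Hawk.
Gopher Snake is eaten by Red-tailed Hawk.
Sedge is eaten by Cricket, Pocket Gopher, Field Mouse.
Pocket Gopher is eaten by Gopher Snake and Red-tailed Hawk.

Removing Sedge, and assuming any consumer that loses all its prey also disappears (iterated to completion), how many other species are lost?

4

Remove Sedge.
Round 1: Field Mouse (all prey gone), Pocket Gopher (all prey gone) → extinct.
Round 2: Gopher Snake (all prey gone) → extinct.
Round 3: Red-tailed Hawk (all prey gone) → extinct.
No further losses. Total secondary extinctions: 4.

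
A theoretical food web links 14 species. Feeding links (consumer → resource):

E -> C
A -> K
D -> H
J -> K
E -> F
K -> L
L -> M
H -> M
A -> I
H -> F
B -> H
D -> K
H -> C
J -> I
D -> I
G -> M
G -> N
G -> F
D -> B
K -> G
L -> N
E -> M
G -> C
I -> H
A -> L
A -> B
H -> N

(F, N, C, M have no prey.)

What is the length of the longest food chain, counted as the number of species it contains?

One longest chain: F → H → I → J.
It has 4 species and 3 links.

4 species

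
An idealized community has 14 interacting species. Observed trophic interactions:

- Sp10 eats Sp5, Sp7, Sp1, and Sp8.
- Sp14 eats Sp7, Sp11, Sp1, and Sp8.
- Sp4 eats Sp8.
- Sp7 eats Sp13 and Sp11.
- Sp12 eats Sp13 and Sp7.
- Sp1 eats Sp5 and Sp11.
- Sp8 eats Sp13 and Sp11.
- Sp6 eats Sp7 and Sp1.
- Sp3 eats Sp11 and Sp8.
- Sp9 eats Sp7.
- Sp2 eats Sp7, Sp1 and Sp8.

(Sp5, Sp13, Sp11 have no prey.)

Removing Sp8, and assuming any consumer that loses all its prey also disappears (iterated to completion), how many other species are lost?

Remove Sp8.
Round 1: Sp4 (all prey gone) → extinct.
No further losses. Total secondary extinctions: 1.

1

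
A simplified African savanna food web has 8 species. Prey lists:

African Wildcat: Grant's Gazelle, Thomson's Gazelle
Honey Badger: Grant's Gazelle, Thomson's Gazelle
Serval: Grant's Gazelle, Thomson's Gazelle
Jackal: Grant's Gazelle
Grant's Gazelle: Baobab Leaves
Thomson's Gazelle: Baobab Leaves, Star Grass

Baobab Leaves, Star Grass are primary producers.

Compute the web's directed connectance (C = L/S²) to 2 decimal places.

C = 0.16

The web has S = 8 species and L = 10 feeding links.
C = L / S² = 10 / 64 = 0.1562 ≈ 0.16.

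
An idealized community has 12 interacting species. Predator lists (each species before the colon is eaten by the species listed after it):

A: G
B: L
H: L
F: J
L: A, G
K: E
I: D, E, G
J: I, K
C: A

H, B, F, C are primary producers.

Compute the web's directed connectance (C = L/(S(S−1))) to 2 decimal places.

The web has S = 12 species and L = 13 feeding links.
C = L / (S(S−1)) = 13 / 132 = 0.0985 ≈ 0.10.

C = 0.10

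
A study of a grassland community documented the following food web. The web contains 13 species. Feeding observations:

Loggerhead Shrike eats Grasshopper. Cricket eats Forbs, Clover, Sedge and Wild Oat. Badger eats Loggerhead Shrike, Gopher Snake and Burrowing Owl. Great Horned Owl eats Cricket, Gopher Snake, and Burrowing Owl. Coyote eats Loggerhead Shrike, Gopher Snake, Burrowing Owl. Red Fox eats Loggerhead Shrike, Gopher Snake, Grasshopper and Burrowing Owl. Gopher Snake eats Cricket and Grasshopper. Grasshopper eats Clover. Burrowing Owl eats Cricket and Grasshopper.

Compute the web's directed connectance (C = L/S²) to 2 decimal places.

C = 0.14

The web has S = 13 species and L = 23 feeding links.
C = L / S² = 23 / 169 = 0.1361 ≈ 0.14.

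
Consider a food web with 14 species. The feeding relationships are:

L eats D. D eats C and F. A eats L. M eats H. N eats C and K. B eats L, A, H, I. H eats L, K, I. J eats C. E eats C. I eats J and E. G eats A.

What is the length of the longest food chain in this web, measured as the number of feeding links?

4 links

One longest chain: F → D → L → A → G.
It has 5 species and 4 links.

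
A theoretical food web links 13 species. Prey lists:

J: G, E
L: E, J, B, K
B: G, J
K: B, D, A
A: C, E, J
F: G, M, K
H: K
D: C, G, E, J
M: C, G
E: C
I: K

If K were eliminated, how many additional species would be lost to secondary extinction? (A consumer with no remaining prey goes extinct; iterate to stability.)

2

Remove K.
Round 1: I (all prey gone), H (all prey gone) → extinct.
No further losses. Total secondary extinctions: 2.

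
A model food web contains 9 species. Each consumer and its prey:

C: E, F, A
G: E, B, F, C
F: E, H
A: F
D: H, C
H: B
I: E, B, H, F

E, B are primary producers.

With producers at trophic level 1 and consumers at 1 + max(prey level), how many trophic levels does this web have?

6

Producers (level 1): E, B.
B → H → F → A → C → D gives D level 6.
No species has a prey at level 6, so no species reaches level 7.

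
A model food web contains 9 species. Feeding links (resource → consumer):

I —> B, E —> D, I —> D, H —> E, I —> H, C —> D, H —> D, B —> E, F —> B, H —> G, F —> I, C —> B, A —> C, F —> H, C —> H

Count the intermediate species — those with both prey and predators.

Intermediate species (has both prey and predators): I, C, B, H, E.
Count: 5.

5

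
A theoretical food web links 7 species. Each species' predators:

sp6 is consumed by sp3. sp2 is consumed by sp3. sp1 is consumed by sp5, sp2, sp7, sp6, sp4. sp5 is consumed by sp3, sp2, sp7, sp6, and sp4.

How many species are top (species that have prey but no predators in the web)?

3

Top species (has prey, but nothing eats it): sp4, sp7, sp3.
Count: 3.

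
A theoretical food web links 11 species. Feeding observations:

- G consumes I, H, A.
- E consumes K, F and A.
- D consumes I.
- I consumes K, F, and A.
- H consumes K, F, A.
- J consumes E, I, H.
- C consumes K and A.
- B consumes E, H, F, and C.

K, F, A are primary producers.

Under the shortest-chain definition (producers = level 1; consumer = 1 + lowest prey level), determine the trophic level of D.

Trophic level 3

K is a producer → level 1.
I eats K → level 2.
D eats I → level 3.
No prey of D is below level 2, so 3 is the minimum.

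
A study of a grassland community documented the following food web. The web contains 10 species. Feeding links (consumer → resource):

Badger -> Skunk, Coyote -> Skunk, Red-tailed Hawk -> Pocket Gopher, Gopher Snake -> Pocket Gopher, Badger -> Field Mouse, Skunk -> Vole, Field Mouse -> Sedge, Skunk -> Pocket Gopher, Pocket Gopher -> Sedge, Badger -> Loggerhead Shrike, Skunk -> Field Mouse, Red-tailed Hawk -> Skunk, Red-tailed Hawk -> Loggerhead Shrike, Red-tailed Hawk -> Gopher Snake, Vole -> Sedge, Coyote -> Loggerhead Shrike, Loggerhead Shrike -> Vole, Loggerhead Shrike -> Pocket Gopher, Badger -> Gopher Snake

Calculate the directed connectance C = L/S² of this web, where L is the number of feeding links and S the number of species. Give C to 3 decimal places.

The web has S = 10 species and L = 19 feeding links.
C = L / S² = 19 / 100 = 0.1900 ≈ 0.190.

C = 0.190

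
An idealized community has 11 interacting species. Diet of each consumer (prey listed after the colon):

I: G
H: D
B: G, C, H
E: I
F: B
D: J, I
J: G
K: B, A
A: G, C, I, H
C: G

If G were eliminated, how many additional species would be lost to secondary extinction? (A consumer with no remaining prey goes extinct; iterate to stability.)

10

Remove G.
Round 1: J (all prey gone), C (all prey gone), I (all prey gone) → extinct.
Round 2: D (all prey gone), E (all prey gone) → extinct.
Round 3: H (all prey gone) → extinct.
Round 4: B (all prey gone), A (all prey gone) → extinct.
Round 5: K (all prey gone), F (all prey gone) → extinct.
No further losses. Total secondary extinctions: 10.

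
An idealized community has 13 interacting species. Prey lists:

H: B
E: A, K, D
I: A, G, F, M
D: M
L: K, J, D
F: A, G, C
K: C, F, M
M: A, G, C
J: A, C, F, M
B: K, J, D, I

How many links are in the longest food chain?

One longest chain: A → F → I → B → H.
It has 5 species and 4 links.

4 links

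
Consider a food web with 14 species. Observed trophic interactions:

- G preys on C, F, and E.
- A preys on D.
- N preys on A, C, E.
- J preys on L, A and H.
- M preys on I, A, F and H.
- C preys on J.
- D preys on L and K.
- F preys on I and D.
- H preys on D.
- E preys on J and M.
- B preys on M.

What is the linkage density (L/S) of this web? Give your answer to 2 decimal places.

L/S = 1.64

There are L = 23 links among S = 14 species.
L/S = 23/14 = 1.6429 ≈ 1.64.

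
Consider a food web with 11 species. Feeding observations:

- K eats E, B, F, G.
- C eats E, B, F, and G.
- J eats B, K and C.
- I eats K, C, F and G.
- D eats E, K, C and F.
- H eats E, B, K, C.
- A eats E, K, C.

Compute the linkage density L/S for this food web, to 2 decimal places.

L/S = 2.36

There are L = 26 links among S = 11 species.
L/S = 26/11 = 2.3636 ≈ 2.36.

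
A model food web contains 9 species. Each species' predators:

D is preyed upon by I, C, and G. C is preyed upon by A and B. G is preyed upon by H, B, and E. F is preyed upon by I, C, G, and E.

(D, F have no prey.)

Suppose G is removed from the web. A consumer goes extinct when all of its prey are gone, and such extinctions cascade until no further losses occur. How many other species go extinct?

1

Remove G.
Round 1: H (all prey gone) → extinct.
No further losses. Total secondary extinctions: 1.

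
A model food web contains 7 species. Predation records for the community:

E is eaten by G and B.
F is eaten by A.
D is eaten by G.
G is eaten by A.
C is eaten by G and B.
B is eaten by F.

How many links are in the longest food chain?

3 links

One longest chain: C → B → F → A.
It has 4 species and 3 links.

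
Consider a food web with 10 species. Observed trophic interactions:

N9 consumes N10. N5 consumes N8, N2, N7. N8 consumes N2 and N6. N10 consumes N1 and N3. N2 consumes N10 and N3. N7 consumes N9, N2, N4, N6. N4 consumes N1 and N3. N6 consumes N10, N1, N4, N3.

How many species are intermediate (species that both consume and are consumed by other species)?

7

Intermediate species (has both prey and predators): N4, N10, N2, N6, N9, N7, N8.
Count: 7.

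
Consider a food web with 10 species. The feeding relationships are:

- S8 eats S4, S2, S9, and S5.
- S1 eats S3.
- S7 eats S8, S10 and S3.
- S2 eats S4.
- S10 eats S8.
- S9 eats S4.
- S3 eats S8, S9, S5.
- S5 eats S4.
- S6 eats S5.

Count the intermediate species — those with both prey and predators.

6

Intermediate species (has both prey and predators): S5, S9, S2, S8, S10, S3.
Count: 6.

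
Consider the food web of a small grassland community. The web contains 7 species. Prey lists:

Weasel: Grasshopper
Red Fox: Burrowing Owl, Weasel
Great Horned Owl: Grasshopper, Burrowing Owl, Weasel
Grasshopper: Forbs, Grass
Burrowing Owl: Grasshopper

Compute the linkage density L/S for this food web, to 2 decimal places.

There are L = 9 links among S = 7 species.
L/S = 9/7 = 1.2857 ≈ 1.29.

L/S = 1.29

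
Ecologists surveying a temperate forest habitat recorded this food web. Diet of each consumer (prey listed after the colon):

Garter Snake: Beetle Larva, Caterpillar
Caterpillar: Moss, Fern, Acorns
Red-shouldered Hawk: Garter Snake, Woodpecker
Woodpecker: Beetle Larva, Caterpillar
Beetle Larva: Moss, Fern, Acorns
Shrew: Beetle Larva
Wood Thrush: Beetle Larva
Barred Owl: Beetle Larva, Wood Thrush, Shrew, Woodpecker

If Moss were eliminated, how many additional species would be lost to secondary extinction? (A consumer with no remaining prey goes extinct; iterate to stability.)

Remove Moss.
Every predator of it retains at least one other prey: Beetle Larva still has Fern, Acorns; Caterpillar still has Fern, Acorns.
No consumer loses all prey, so no secondary extinctions occur.

0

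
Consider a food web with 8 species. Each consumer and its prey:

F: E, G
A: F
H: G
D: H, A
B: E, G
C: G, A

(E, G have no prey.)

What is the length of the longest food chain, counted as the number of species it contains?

4 species

One longest chain: E → F → A → D.
It has 4 species and 3 links.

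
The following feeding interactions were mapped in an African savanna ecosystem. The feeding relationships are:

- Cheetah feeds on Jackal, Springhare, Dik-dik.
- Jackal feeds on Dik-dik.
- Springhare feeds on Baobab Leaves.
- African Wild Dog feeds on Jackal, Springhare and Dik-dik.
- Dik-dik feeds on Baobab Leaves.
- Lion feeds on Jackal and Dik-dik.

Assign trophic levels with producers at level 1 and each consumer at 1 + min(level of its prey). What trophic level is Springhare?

Trophic level 2

Baobab Leaves is a producer → level 1.
Springhare eats Baobab Leaves → level 2.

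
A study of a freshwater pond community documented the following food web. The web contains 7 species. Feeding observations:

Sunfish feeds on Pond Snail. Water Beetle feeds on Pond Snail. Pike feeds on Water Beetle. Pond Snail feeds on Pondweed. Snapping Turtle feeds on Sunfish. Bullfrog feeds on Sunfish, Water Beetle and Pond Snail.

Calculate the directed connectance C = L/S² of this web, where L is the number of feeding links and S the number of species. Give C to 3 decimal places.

C = 0.163

The web has S = 7 species and L = 8 feeding links.
C = L / S² = 8 / 49 = 0.1633 ≈ 0.163.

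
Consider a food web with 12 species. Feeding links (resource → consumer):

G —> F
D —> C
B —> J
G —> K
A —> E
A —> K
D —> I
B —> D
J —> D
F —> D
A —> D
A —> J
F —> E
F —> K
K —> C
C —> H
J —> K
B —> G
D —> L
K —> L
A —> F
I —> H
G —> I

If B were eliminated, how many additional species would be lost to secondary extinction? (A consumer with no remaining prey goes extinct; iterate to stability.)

1

Remove B.
Round 1: G (all prey gone) → extinct.
No further losses. Total secondary extinctions: 1.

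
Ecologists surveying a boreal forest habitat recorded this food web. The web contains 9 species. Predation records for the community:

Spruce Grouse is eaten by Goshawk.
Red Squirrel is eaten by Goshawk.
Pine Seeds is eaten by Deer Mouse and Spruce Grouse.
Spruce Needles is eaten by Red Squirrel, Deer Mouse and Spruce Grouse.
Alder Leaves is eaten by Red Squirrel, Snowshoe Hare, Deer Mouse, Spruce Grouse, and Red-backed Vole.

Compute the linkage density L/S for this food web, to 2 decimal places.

L/S = 1.33

There are L = 12 links among S = 9 species.
L/S = 12/9 = 1.3333 ≈ 1.33.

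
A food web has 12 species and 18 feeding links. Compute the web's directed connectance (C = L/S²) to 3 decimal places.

The web has S = 12 species and L = 18 feeding links.
C = L / S² = 18 / 144 = 0.1250 ≈ 0.125.

C = 0.125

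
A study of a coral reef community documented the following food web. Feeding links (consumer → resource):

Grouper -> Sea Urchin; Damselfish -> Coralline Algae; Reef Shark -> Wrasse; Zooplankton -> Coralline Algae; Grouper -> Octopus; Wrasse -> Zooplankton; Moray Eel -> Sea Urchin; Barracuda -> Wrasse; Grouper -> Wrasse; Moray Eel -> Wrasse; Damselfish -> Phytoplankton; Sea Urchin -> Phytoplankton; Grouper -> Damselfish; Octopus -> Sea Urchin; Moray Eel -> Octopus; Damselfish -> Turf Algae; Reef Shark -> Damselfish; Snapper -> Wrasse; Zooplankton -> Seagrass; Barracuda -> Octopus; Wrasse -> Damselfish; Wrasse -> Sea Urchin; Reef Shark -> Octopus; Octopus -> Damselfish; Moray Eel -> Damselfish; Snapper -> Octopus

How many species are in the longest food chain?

4 species

One longest chain: Phytoplankton → Damselfish → Wrasse → Barracuda.
It has 4 species and 3 links.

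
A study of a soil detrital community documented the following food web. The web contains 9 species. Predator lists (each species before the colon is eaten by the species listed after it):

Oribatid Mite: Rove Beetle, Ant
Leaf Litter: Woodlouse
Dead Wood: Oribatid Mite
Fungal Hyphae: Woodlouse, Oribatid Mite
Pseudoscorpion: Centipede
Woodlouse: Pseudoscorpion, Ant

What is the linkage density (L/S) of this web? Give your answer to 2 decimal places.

L/S = 1.00

There are L = 9 links among S = 9 species.
L/S = 9/9 = 1.0000 ≈ 1.00.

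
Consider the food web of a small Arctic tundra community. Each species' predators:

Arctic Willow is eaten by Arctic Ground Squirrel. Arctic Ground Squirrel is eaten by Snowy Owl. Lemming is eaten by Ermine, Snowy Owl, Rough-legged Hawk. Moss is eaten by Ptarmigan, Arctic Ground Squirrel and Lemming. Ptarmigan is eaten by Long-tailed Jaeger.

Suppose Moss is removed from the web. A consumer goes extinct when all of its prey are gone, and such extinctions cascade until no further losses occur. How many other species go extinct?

Remove Moss.
Round 1: Ptarmigan (all prey gone), Lemming (all prey gone) → extinct.
Round 2: Ermine (all prey gone), Rough-legged Hawk (all prey gone), Long-tailed Jaeger (all prey gone) → extinct.
No further losses. Total secondary extinctions: 5.

5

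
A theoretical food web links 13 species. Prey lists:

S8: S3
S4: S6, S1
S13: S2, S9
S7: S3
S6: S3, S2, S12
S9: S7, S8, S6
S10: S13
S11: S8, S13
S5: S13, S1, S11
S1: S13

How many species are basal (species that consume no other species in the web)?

3

Basal species (no prey listed): S3, S2, S12.
Count: 3.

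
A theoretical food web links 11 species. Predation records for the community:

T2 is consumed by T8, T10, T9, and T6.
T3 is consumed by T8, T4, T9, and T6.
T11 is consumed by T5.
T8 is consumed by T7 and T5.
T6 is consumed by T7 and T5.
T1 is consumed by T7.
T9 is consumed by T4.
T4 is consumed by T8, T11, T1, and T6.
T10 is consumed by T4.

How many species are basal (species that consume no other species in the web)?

2

Basal species (no prey listed): T2, T3.
Count: 2.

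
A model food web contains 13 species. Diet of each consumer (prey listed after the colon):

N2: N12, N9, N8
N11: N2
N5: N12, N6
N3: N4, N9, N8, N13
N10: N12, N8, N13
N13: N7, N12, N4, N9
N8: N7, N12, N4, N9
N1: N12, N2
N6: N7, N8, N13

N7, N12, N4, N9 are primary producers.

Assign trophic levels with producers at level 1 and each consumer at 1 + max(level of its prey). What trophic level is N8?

Trophic level 2

N7 is a producer → level 1.
N8 eats N7 (level 1); other prey at levels: N12 1, N4 1, N9 1 → level 2.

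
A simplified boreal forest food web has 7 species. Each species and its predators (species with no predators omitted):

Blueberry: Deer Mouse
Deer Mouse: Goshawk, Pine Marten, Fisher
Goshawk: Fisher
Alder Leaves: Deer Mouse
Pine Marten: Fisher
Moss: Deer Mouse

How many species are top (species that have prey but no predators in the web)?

1

Top species (has prey, but nothing eats it): Fisher.
Count: 1.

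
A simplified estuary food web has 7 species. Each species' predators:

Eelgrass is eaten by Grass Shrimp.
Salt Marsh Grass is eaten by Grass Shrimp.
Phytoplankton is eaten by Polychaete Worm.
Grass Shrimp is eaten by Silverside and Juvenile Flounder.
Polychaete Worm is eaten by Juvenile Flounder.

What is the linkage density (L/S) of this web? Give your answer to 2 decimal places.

There are L = 6 links among S = 7 species.
L/S = 6/7 = 0.8571 ≈ 0.86.

L/S = 0.86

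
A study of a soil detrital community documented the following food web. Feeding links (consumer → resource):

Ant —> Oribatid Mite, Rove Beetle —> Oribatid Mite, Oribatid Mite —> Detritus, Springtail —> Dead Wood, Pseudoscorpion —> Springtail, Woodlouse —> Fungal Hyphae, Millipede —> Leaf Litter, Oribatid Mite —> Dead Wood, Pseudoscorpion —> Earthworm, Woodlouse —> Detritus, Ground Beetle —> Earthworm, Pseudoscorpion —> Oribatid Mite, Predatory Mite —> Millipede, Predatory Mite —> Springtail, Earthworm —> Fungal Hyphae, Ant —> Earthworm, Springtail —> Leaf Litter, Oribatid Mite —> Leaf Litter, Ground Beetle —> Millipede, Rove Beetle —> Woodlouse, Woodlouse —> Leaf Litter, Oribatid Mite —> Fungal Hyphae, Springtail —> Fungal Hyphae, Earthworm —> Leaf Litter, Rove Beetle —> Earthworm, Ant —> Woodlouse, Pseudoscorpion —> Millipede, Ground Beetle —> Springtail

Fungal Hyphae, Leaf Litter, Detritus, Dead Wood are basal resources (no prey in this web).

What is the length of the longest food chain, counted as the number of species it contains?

One longest chain: Fungal Hyphae → Earthworm → Rove Beetle.
It has 3 species and 2 links.

3 species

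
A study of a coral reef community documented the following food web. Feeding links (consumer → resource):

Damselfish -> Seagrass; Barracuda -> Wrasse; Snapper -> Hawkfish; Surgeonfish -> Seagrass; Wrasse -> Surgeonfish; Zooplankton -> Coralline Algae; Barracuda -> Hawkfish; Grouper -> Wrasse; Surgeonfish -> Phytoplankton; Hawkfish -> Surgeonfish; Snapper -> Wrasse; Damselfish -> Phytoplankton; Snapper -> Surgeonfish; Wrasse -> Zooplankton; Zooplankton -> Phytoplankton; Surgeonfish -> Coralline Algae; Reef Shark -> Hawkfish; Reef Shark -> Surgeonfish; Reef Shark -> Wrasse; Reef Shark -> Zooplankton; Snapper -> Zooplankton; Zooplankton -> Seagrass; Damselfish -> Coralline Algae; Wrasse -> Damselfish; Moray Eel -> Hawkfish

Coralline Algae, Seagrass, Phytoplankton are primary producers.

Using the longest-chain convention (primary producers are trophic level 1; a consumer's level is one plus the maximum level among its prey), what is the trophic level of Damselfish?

Coralline Algae is a producer → level 1.
Damselfish eats Coralline Algae (level 1); other prey at levels: Seagrass 1, Phytoplankton 1 → level 2.

Trophic level 2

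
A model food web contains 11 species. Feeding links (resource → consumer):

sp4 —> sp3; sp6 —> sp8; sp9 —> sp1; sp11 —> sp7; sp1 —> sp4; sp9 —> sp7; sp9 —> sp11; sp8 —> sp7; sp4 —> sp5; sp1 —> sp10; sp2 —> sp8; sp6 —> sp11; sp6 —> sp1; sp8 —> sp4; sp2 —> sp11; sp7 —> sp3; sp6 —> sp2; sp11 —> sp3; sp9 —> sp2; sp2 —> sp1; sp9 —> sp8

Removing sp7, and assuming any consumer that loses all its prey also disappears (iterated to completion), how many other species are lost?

Remove sp7.
Every predator of it retains at least one other prey: sp3 still has sp11, sp4.
No consumer loses all prey, so no secondary extinctions occur.

0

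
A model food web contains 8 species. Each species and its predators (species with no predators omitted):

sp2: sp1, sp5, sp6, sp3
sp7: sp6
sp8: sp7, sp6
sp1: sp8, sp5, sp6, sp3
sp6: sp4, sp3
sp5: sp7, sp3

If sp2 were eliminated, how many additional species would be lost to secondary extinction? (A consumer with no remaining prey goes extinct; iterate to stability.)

Remove sp2.
Round 1: sp1 (all prey gone) → extinct.
Round 2: sp8 (all prey gone), sp5 (all prey gone) → extinct.
Round 3: sp7 (all prey gone) → extinct.
Round 4: sp6 (all prey gone) → extinct.
Round 5: sp4 (all prey gone), sp3 (all prey gone) → extinct.
No further losses. Total secondary extinctions: 7.

7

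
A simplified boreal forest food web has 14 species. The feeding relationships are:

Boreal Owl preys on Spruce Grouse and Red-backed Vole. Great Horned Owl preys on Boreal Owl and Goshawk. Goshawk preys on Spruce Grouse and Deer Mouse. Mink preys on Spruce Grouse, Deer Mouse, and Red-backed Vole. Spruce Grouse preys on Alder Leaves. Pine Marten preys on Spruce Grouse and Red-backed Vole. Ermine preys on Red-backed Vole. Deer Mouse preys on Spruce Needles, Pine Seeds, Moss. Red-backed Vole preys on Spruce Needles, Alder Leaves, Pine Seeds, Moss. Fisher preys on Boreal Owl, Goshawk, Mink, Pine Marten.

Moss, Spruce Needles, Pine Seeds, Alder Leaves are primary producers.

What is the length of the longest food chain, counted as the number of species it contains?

One longest chain: Moss → Red-backed Vole → Boreal Owl → Great Horned Owl.
It has 4 species and 3 links.

4 species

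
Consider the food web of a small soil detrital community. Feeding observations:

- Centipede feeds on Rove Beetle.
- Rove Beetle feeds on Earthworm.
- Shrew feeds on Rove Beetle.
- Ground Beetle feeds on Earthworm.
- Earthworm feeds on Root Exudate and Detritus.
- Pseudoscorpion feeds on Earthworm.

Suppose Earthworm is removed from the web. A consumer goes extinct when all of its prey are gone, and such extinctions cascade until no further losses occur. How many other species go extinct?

5

Remove Earthworm.
Round 1: Rove Beetle (all prey gone), Pseudoscorpion (all prey gone), Ground Beetle (all prey gone) → extinct.
Round 2: Shrew (all prey gone), Centipede (all prey gone) → extinct.
No further losses. Total secondary extinctions: 5.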